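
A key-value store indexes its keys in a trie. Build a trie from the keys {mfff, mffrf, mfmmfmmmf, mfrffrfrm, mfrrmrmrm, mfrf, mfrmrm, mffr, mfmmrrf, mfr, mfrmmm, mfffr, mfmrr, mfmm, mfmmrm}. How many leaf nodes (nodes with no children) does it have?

Leaves are exactly the stored words that no other stored word extends.
Those words: "mfffr", "mffrf", "mfmmfmmmf", "mfmmrm", "mfmmrrf", "mfmrr", "mfrffrfrm", "mfrmmm", "mfrmrm", "mfrrmrmrm"
Leaf count: 10

10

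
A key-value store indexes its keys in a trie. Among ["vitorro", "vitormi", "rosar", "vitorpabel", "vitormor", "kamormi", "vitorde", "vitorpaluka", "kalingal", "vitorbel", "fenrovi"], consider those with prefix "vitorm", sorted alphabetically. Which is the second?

vitormor

DFS of the "vitorm" subtree visits, in order: "vitormi", "vitormor"
Position 2: vitormor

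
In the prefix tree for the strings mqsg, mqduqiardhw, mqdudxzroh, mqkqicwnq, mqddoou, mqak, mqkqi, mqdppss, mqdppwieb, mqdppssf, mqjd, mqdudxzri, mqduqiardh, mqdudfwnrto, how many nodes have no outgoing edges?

11

A leaf is a node with no children — equivalently, the end of a word that is not a proper prefix of any other stored word.
Those words: "mqak", "mqddoou", "mqdppssf", "mqdppwieb", "mqdudfwnrto", "mqdudxzri", "mqdudxzroh", "mqduqiardhw", "mqjd", "mqkqicwnq", "mqsg"
Leaf count: 11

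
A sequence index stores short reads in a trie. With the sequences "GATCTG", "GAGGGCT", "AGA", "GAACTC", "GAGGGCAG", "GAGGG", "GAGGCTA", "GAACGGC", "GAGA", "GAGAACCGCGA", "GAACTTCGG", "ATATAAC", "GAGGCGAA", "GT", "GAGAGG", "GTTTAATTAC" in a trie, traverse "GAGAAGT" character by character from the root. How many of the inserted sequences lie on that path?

1

Check each prefix of "GAGAAGT" against the stored set — each match is an end-marker on the path.
Prefixes of the query that are stored words: "GAGA"
Count: 1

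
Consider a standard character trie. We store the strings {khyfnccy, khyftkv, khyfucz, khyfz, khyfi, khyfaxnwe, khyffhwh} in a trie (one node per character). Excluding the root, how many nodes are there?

Trace insertions, counting only characters that open a new branch:
  "khyfnccy" → 8 new (k, h, y, f, n, c, c, y)
  "khyftkv" → prefix "khyf" already present; 3 new (t, k, v)
  "khyfucz" → prefix "khyf" already present; 3 new (u, c, z)
  "khyfz" → prefix "khyf" already present; 1 new (z)
  "khyfi" → prefix "khyf" already present; 1 new (i)
  "khyfaxnwe" → prefix "khyf" already present; 5 new (a, x, n, w, e)
  "khyffhwh" → prefix "khyf" already present; 4 new (f, h, w, h)
Total nodes = 8 + 3 + 3 + 1 + 1 + 5 + 4 = 25

25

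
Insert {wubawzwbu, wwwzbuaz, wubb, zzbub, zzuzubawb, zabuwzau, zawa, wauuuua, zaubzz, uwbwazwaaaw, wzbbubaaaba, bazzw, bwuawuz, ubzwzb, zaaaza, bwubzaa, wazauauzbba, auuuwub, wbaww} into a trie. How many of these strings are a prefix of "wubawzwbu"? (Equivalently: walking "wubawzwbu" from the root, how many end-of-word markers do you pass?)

Traverse "wubawzwbu" character by character; count nodes along the way that are marked as word ends.
Prefixes of the query that are stored words: "wubawzwbu"
Count: 1

1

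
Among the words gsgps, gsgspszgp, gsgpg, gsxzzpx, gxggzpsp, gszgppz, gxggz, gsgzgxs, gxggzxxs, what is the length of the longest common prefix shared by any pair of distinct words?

5

Equivalently: take the maximum, over all pairs, of their longest common prefix length.
"gxggz" and "gxggzpsp" agree on "gxggz" (5 characters) before diverging; nothing deeper is shared.
Longest shared-prefix length: 5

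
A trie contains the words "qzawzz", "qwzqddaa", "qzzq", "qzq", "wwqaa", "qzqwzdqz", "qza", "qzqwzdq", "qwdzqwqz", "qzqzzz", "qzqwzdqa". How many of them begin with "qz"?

Filter for entries beginning with "qz":
Matches: "qza", "qzawzz", "qzq", "qzqwzdq", "qzqwzdqa", "qzqwzdqz", "qzqzzz", "qzzq"
Count: 8

8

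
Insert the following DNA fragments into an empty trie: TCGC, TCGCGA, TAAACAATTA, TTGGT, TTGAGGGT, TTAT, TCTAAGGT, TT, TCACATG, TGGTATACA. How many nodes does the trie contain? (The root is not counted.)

Count nodes per top-level branch (shared prefixes stored once):
  'T'-branch (TAAACAATTA, TCACATG, TCGC, TCGCGA, TCTAAGGT, TGGTATACA, TT, TTAT, TTGAGGGT, TTGGT): 45 nodes
Sum: 45

45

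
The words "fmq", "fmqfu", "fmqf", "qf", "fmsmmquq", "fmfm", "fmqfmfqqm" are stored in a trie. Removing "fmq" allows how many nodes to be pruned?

Walk "fmq" from the leaf back toward the root, removing each node that no remaining word uses.
Every node on "fmq" is still needed (e.g. by "fmqfu"), so nothing is freed.
Nodes removed: 0

0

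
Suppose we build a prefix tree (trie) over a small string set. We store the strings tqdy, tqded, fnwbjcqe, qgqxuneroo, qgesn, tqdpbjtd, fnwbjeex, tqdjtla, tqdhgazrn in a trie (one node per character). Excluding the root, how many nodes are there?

For each word, the new-node count is its length minus the longest prefix already in the trie:
  "tqdy" → 4 new (t, q, d, y)
  "tqded" → prefix "tqd" already present; 2 new (e, d)
  "fnwbjcqe" → 8 new (f, n, w, b, j, c, q, e)
  "qgqxuneroo" → 10 new (q, g, q, x, u, n, e, r, o, o)
  "qgesn" → prefix "qg" already present; 3 new (e, s, n)
  "tqdpbjtd" → prefix "tqd" already present; 5 new (p, b, j, t, d)
  "fnwbjeex" → prefix "fnwbj" already present; 3 new (e, e, x)
  "tqdjtla" → prefix "tqd" already present; 4 new (j, t, l, a)
  "tqdhgazrn" → prefix "tqd" already present; 6 new (h, g, a, z, r, n)
Total nodes = 4 + 2 + 8 + 10 + 3 + 5 + 3 + 4 + 6 = 45

45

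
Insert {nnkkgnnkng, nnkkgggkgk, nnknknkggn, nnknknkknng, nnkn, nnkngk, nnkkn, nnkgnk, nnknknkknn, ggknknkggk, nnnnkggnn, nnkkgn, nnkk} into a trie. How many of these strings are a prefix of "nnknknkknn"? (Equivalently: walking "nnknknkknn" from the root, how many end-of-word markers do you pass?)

2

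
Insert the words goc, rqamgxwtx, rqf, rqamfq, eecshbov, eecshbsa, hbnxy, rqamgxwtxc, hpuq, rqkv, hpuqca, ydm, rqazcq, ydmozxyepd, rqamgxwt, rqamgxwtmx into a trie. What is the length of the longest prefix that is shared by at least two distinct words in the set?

9

Equivalently: take the maximum, over all pairs, of their longest common prefix length.
"rqamgxwtx" and "rqamgxwtxc" agree on "rqamgxwtx" (9 characters) before diverging; nothing deeper is shared.
Longest shared-prefix length: 9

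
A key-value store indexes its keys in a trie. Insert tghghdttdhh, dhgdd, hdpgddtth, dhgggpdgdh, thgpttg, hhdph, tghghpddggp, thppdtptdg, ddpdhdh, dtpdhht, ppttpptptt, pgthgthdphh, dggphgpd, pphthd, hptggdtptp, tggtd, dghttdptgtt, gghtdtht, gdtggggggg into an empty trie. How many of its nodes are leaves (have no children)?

19

A leaf is a node with no children — equivalently, the end of a word that is not a proper prefix of any other stored word.
Those words: "ddpdhdh", "dggphgpd", "dghttdptgtt", "dhgdd", "dhgggpdgdh", "dtpdhht", "gdtggggggg", "gghtdtht", "hdpgddtth", "hhdph", "hptggdtptp", "pgthgthdphh", "pphthd", "ppttpptptt", "tggtd", "tghghdttdhh", "tghghpddggp", "thgpttg", "thppdtptdg"
Leaf count: 19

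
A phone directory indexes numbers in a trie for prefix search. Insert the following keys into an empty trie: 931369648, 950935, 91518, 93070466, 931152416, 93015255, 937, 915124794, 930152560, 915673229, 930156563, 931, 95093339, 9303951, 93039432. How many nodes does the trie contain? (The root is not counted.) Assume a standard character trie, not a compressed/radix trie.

Count nodes per top-level branch (shared prefixes stored once):
  '9'-branch (915124794, 91518, 915673229, 93015255, 930152560, 930156563, 93039432, 9303951, 93070466, 931, 931152416, 931369648, 937, 95093339, 950935): 63 nodes
Sum: 63

63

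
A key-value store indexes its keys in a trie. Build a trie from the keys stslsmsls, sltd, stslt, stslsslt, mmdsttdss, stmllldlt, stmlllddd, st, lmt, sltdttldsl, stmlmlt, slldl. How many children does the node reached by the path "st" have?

Walk "st" from the root, arriving at one node.
Characters that immediately follow "st" among the stored strings: {m, s}.
That node has 2 child edges.

2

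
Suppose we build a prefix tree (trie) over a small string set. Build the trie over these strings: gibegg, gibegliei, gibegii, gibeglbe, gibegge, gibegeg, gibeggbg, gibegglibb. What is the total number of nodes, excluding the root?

Trace insertions, counting only characters that open a new branch:
  "gibegg" → 6 new (g, i, b, e, g, g)
  "gibegliei" → prefix "gibeg" already present; 4 new (l, i, e, i)
  "gibegii" → prefix "gibeg" already present; 2 new (i, i)
  "gibeglbe" → prefix "gibegl" already present; 2 new (b, e)
  "gibegge" → prefix "gibegg" already present; 1 new (e)
  "gibegeg" → prefix "gibeg" already present; 2 new (e, g)
  "gibeggbg" → prefix "gibegg" already present; 2 new (b, g)
  "gibegglibb" → prefix "gibegg" already present; 4 new (l, i, b, b)
Total nodes = 6 + 4 + 2 + 2 + 1 + 2 + 2 + 4 = 23

23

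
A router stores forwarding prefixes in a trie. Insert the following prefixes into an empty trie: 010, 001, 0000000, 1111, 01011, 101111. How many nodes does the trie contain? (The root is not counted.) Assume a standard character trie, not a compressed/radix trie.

21

Trace insertions, counting only characters that open a new branch:
  "010" → 3 new (0, 1, 0)
  "001" → prefix "0" already present; 2 new (0, 1)
  "0000000" → prefix "00" already present; 5 new (0, 0, 0, 0, 0)
  "1111" → 4 new (1, 1, 1, 1)
  "01011" → prefix "010" already present; 2 new (1, 1)
  "101111" → prefix "1" already present; 5 new (0, 1, 1, 1, 1)
Total nodes = 3 + 2 + 5 + 4 + 2 + 5 = 21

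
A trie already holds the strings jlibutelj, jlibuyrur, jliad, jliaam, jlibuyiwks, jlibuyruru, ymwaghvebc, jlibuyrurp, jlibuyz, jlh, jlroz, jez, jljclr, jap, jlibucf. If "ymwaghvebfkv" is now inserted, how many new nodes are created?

"ymwaghveb" is already a path in the trie; the remaining "fkv" must be added.
Each of the 3 remaining characters creates one node.

3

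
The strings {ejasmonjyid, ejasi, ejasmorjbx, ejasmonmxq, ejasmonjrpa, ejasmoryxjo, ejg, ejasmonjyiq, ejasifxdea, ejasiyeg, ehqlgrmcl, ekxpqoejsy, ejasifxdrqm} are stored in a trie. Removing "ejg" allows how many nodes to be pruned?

Walk "ejg" from the leaf back toward the root, removing each node that no remaining word uses.
The suffix "g" (1 node) is used only by "ejg"; the node for "ej" still has the child "a", so pruning stops there.
Nodes removed: 1

1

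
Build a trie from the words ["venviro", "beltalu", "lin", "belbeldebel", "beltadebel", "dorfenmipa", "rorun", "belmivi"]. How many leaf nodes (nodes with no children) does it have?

8

A leaf is a node with no children — equivalently, the end of a word that is not a proper prefix of any other stored word.
Those words: "belbeldebel", "belmivi", "beltadebel", "beltalu", "dorfenmipa", "lin", "rorun", "venviro"
Leaf count: 8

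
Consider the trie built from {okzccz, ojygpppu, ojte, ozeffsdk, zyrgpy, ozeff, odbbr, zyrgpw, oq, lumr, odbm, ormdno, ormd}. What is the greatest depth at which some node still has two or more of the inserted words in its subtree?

5

Equivalently: take the maximum, over all pairs, of their longest common prefix length.
e.g. "ozeff" and "ozeffsdk" share the prefix "ozeff" of length 5; no pair shares a longer one.
Longest shared-prefix length: 5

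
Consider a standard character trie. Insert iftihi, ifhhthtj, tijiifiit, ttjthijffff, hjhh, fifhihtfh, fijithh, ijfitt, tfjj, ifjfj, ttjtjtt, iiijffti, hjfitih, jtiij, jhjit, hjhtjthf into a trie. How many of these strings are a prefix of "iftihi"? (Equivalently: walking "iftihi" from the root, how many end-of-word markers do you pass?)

Check each prefix of "iftihi" against the stored set — each match is an end-marker on the path.
Prefixes of the query that are stored words: "iftihi"
Count: 1

1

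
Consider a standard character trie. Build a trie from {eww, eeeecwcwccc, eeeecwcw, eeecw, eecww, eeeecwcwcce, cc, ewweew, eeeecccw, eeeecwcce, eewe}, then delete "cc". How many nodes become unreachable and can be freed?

Walk "cc" from the leaf back toward the root, removing each node that no remaining word uses.
No other word shares any prefix with "cc", so all 2 of its nodes go.
Nodes removed: 2

2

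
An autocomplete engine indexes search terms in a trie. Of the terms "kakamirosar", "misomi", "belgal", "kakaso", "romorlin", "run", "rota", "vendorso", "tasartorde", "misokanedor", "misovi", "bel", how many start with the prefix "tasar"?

Filter for entries beginning with "tasar":
Matches: "tasartorde"
Count: 1

1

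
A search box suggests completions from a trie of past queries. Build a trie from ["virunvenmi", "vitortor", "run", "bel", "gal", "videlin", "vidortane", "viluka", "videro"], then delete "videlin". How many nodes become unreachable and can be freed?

Walk "videlin" from the leaf back toward the root, removing each node that no remaining word uses.
The suffix "lin" (3 nodes) is used only by "videlin"; the node for "vide" still has the child "r", so pruning stops there.
Nodes removed: 3

3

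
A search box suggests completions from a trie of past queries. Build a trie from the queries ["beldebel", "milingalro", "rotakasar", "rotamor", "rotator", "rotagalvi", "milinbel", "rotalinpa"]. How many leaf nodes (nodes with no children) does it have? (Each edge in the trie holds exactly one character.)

Leaves are exactly the stored words that no other stored word extends.
Those words: "beldebel", "milinbel", "milingalro", "rotagalvi", "rotakasar", "rotalinpa", "rotamor", "rotator"
Leaf count: 8

8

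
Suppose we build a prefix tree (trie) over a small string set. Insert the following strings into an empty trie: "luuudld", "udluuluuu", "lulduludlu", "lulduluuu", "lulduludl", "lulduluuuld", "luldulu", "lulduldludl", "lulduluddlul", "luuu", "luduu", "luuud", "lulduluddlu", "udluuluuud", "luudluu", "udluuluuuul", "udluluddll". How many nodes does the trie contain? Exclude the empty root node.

Insert word by word; a character creates a node only if that edge doesn't already exist:
  "luuudld" → 7 new (l, u, u, u, d, l, d)
  "udluuluuu" → 9 new (u, d, l, u, u, l, u, u, u)
  "lulduludlu" → prefix "lu" already present; 8 new (l, d, u, l, u, d, l, u)
  "lulduluuu" → prefix "luldulu" already present; 2 new (u, u)
  "lulduludl" → prefix "lulduludl" already present; 0 new (none)
  "lulduluuuld" → prefix "lulduluuu" already present; 2 new (l, d)
  "luldulu" → prefix "luldulu" already present; 0 new (none)
  "lulduldludl" → prefix "luldul" already present; 5 new (d, l, u, d, l)
  "lulduluddlul" → prefix "luldulud" already present; 4 new (d, l, u, l)
  "luuu" → prefix "luuu" already present; 0 new (none)
  "luduu" → prefix "lu" already present; 3 new (d, u, u)
  "luuud" → prefix "luuud" already present; 0 new (none)
  "lulduluddlu" → prefix "lulduluddlu" already present; 0 new (none)
  "udluuluuud" → prefix "udluuluuu" already present; 1 new (d)
  "luudluu" → prefix "luu" already present; 4 new (d, l, u, u)
  "udluuluuuul" → prefix "udluuluuu" already present; 2 new (u, l)
  "udluluddll" → prefix "udlu" already present; 6 new (l, u, d, d, l, l)
Total nodes = 7 + 9 + 8 + 2 + 0 + 2 + 0 + 5 + 4 + 0 + 3 + 0 + 0 + 1 + 4 + 2 + 6 = 53

53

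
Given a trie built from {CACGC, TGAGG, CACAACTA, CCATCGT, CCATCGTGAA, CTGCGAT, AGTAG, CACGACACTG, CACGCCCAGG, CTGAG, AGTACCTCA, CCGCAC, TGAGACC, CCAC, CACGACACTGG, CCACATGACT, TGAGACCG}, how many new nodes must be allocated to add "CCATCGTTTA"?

3

The longest prefix of "CCATCGTTTA" already in the trie is "CCATCGT" (length 7).
Each of the 3 remaining characters creates one node.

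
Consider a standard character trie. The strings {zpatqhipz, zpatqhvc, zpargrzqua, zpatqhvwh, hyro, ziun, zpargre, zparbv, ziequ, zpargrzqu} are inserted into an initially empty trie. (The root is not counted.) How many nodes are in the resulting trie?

33

For each word, the new-node count is its length minus the longest prefix already in the trie:
  "zpatqhipz" → 9 new (z, p, a, t, q, h, i, p, z)
  "zpatqhvc" → prefix "zpatqh" already present; 2 new (v, c)
  "zpargrzqua" → prefix "zpa" already present; 7 new (r, g, r, z, q, u, a)
  "zpatqhvwh" → prefix "zpatqhv" already present; 2 new (w, h)
  "hyro" → 4 new (h, y, r, o)
  "ziun" → prefix "z" already present; 3 new (i, u, n)
  "zpargre" → prefix "zpargr" already present; 1 new (e)
  "zparbv" → prefix "zpar" already present; 2 new (b, v)
  "ziequ" → prefix "zi" already present; 3 new (e, q, u)
  "zpargrzqu" → prefix "zpargrzqu" already present; 0 new (none)
Total nodes = 9 + 2 + 7 + 2 + 4 + 3 + 1 + 2 + 3 + 0 = 33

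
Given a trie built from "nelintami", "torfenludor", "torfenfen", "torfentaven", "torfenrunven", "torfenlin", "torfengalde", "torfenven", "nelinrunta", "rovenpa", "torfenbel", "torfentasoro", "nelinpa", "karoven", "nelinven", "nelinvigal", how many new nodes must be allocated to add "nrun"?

The longest prefix of "nrun" already in the trie is "n" (length 1).
So 4 − 1 = 3 new nodes.

3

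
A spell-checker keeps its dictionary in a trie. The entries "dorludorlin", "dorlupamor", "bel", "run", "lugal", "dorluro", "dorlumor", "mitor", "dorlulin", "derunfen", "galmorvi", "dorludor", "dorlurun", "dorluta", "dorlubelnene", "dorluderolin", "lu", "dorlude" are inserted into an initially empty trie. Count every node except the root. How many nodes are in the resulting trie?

72

For each word, the new-node count is its length minus the longest prefix already in the trie:
  "dorludorlin" → 11 new (d, o, r, l, u, d, o, r, l, i, n)
  "dorlupamor" → prefix "dorlu" already present; 5 new (p, a, m, o, r)
  "bel" → 3 new (b, e, l)
  "run" → 3 new (r, u, n)
  "lugal" → 5 new (l, u, g, a, l)
  "dorluro" → prefix "dorlu" already present; 2 new (r, o)
  "dorlumor" → prefix "dorlu" already present; 3 new (m, o, r)
  "mitor" → 5 new (m, i, t, o, r)
  "dorlulin" → prefix "dorlu" already present; 3 new (l, i, n)
  "derunfen" → prefix "d" already present; 7 new (e, r, u, n, f, e, n)
  "galmorvi" → 8 new (g, a, l, m, o, r, v, i)
  "dorludor" → prefix "dorludor" already present; 0 new (none)
  "dorlurun" → prefix "dorlur" already present; 2 new (u, n)
  "dorluta" → prefix "dorlu" already present; 2 new (t, a)
  "dorlubelnene" → prefix "dorlu" already present; 7 new (b, e, l, n, e, n, e)
  "dorluderolin" → prefix "dorlud" already present; 6 new (e, r, o, l, i, n)
  "lu" → prefix "lu" already present; 0 new (none)
  "dorlude" → prefix "dorlude" already present; 0 new (none)
Total nodes = 11 + 5 + 3 + 3 + 5 + 2 + 3 + 5 + 3 + 7 + 8 + 0 + 2 + 2 + 7 + 6 + 0 + 0 = 72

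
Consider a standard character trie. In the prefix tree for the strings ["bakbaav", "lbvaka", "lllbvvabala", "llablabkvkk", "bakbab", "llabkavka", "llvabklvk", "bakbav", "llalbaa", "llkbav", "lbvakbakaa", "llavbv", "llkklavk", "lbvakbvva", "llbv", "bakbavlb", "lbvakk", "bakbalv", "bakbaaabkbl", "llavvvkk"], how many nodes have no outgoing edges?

19

A leaf is a node with no children — equivalently, the end of a word that is not a proper prefix of any other stored word.
Those words: "bakbaaabkbl", "bakbaav", "bakbab", "bakbalv", "bakbavlb", "lbvaka", "lbvakbakaa", "lbvakbvva", "lbvakk", "llabkavka", "llablabkvkk", "llalbaa", "llavbv", "llavvvkk", "llbv", "llkbav", "llkklavk", "lllbvvabala", "llvabklvk"
Leaf count: 19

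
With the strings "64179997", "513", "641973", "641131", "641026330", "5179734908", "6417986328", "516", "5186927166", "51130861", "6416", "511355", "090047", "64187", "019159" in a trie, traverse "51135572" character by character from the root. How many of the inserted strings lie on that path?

Check each prefix of "51135572" against the stored set — each match is an end-marker on the path.
Prefixes of the query that are stored words: "511355"
Count: 1

1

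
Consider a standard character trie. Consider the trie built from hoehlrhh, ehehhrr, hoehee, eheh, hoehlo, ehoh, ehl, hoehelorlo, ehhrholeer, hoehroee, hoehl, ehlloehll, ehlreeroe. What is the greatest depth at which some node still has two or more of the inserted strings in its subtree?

5

The deepest shared node is where two words last agree before diverging.
e.g. "hoehee" and "hoehelorlo" share the prefix "hoehe" of length 5; no pair shares a longer one.
Longest shared-prefix length: 5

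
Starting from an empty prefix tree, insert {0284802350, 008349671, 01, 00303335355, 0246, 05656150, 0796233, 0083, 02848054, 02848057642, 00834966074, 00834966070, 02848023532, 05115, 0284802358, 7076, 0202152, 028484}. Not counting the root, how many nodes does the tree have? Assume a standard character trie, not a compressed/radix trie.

Insert word by word; a character creates a node only if that edge doesn't already exist:
  "0284802350" → 10 new (0, 2, 8, 4, 8, 0, 2, 3, 5, 0)
  "008349671" → prefix "0" already present; 8 new (0, 8, 3, 4, 9, 6, 7, 1)
  "01" → prefix "0" already present; 1 new (1)
  "00303335355" → prefix "00" already present; 9 new (3, 0, 3, 3, 3, 5, 3, 5, 5)
  "0246" → prefix "02" already present; 2 new (4, 6)
  "05656150" → prefix "0" already present; 7 new (5, 6, 5, 6, 1, 5, 0)
  "0796233" → prefix "0" already present; 6 new (7, 9, 6, 2, 3, 3)
  "0083" → prefix "0083" already present; 0 new (none)
  "02848054" → prefix "028480" already present; 2 new (5, 4)
  "02848057642" → prefix "0284805" already present; 4 new (7, 6, 4, 2)
  "00834966074" → prefix "0083496" already present; 4 new (6, 0, 7, 4)
  "00834966070" → prefix "0083496607" already present; 1 new (0)
  "02848023532" → prefix "028480235" already present; 2 new (3, 2)
  "05115" → prefix "05" already present; 3 new (1, 1, 5)
  "0284802358" → prefix "028480235" already present; 1 new (8)
  "7076" → 4 new (7, 0, 7, 6)
  "0202152" → prefix "02" already present; 5 new (0, 2, 1, 5, 2)
  "028484" → prefix "02848" already present; 1 new (4)
Total nodes = 10 + 8 + 1 + 9 + 2 + 7 + 6 + 0 + 2 + 4 + 4 + 1 + 2 + 3 + 1 + 4 + 5 + 1 = 70

70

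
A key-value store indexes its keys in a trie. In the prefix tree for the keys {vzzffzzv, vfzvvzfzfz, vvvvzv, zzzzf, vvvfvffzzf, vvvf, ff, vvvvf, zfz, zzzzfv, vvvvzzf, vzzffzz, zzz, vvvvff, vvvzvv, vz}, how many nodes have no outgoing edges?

Leaves are exactly the stored words that no other stored word extends.
Those words: "ff", "vfzvvzfzfz", "vvvfvffzzf", "vvvvff", "vvvvzv", "vvvvzzf", "vvvzvv", "vzzffzzv", "zfz", "zzzzfv"
Leaf count: 10

10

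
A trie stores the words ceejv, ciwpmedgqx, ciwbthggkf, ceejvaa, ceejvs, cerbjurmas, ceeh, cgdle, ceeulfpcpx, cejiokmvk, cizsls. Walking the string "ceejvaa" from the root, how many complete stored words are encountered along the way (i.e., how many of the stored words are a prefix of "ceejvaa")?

2

Check each prefix of "ceejvaa" against the stored set — each match is an end-marker on the path.
Prefixes of the query that are stored words: "ceejv", "ceejvaa"
Count: 2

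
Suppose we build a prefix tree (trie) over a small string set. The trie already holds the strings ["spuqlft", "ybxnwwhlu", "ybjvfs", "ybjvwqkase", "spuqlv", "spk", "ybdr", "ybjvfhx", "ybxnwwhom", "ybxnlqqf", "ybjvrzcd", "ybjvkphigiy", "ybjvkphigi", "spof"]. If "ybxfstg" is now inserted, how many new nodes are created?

4

"ybx" is already a path in the trie; the remaining "fstg" must be added.
Each of the 4 remaining characters creates one node.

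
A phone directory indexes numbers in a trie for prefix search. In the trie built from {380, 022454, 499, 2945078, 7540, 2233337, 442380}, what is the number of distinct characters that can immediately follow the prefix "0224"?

Follow the path "0224" to its node, then look at its outgoing edges.
Characters that immediately follow "0224" among the stored strings: {5}.
That node has 1 child edge.

1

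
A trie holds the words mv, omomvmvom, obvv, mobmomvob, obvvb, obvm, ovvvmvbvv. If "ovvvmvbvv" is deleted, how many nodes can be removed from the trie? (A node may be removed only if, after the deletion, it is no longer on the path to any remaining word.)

A node on "ovvvmvbvv"'s path can go only if nothing else ends at it or branches off below it.
The suffix "vvvmvbvv" (8 nodes) is used only by "ovvvmvbvv"; the node for "o" still has the child "m", so pruning stops there.
Nodes removed: 8

8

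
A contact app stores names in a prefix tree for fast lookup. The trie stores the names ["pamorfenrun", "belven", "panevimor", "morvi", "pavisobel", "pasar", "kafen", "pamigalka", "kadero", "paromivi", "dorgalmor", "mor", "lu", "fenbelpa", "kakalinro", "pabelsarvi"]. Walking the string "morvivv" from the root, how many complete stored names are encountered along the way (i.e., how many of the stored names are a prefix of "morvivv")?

2

Check each prefix of "morvivv" against the stored set — each match is an end-marker on the path.
Prefixes of the query that are stored words: "mor", "morvi"
Count: 2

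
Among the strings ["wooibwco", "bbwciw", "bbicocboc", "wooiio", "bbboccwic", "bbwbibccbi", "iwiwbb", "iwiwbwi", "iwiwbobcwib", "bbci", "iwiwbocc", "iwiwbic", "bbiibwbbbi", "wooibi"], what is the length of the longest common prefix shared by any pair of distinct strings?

The deepest shared node is where two words last agree before diverging.
e.g. "iwiwbobcwib" and "iwiwbocc" share the prefix "iwiwbo" of length 6; no pair shares a longer one.
Longest shared-prefix length: 6

6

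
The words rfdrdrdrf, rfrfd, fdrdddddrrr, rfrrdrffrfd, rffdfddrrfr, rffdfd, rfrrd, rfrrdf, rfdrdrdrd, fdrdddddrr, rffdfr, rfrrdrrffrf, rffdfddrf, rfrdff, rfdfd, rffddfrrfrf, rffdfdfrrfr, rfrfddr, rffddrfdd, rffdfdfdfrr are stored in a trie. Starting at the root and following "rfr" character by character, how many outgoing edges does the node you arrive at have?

The children of the "rfr" node are the distinct next characters among strings starting with "rfr".
Characters that immediately follow "rfr" among the stored strings: {d, f, r}.
That node has 3 child edges.

3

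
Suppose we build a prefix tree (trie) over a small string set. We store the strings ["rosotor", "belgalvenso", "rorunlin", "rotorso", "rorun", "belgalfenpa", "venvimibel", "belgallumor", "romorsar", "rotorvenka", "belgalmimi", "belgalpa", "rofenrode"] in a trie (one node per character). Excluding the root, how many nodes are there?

Trace insertions, counting only characters that open a new branch:
  "rosotor" → 7 new (r, o, s, o, t, o, r)
  "belgalvenso" → 11 new (b, e, l, g, a, l, v, e, n, s, o)
  "rorunlin" → prefix "ro" already present; 6 new (r, u, n, l, i, n)
  "rotorso" → prefix "ro" already present; 5 new (t, o, r, s, o)
  "rorun" → prefix "rorun" already present; 0 new (none)
  "belgalfenpa" → prefix "belgal" already present; 5 new (f, e, n, p, a)
  "venvimibel" → 10 new (v, e, n, v, i, m, i, b, e, l)
  "belgallumor" → prefix "belgal" already present; 5 new (l, u, m, o, r)
  "romorsar" → prefix "ro" already present; 6 new (m, o, r, s, a, r)
  "rotorvenka" → prefix "rotor" already present; 5 new (v, e, n, k, a)
  "belgalmimi" → prefix "belgal" already present; 4 new (m, i, m, i)
  "belgalpa" → prefix "belgal" already present; 2 new (p, a)
  "rofenrode" → prefix "ro" already present; 7 new (f, e, n, r, o, d, e)
Total nodes = 7 + 11 + 6 + 5 + 0 + 5 + 10 + 5 + 6 + 5 + 4 + 2 + 7 = 73

73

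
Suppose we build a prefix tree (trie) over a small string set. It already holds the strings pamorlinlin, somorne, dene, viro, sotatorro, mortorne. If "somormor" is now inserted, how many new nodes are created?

The longest prefix of "somormor" already in the trie is "somor" (length 5).
New nodes needed: |"somormor"| − 5 = 8 − 5 = 3.

3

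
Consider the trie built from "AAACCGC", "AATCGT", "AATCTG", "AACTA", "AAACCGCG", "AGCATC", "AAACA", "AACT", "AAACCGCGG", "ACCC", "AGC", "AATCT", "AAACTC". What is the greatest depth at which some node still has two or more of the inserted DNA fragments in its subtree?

8

Equivalently: take the maximum, over all pairs, of their longest common prefix length.
"AAACCGCG" and "AAACCGCGG" agree on "AAACCGCG" (8 characters) before diverging; nothing deeper is shared.
Longest shared-prefix length: 8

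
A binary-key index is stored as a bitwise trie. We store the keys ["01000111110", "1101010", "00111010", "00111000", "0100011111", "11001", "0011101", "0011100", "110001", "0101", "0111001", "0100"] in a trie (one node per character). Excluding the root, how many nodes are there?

Trie structure (* marks end of a word):
(root)
├─ 0
│  ├─ 0
│  │  └─ 1
│  │     └─ 1
│  │        └─ 1
│  │           └─ 0
│  │              ├─ 0 *
│  │              │  └─ 0 *
│  │              └─ 1 *
│  │                 └─ 0 *
│  └─ 1
│     ├─ 0
│     │  ├─ 0 *
│     │  │  └─ 0
│     │  │     └─ 1
│     │  │        └─ 1
│     │  │           └─ 1
│     │  │              └─ 1
│     │  │                 └─ 1 *
│     │  │                    └─ 0 *
│     │  └─ 1 *
│     └─ 1
│        └─ 1
│           └─ 0
│              └─ 0
│                 └─ 1 *
└─ 1
   └─ 1
      └─ 0
         ├─ 0
         │  ├─ 0
         │  │  └─ 1 *
         │  └─ 1 *
         └─ 1
            └─ 0
               └─ 1
                  └─ 0 *
Counting every labelled node above: 37.

37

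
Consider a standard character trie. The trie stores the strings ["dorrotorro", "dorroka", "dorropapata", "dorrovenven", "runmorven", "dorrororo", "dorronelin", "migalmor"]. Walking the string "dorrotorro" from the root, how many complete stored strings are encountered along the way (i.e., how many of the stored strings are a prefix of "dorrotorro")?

1

Check each prefix of "dorrotorro" against the stored set — each match is an end-marker on the path.
Prefixes of the query that are stored words: "dorrotorro"
Count: 1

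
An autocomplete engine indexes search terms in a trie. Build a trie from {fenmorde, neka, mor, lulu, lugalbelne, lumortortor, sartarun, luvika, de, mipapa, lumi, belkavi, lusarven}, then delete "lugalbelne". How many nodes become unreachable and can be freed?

8

Walk "lugalbelne" from the leaf back toward the root, removing each node that no remaining word uses.
The suffix "galbelne" (8 nodes) is used only by "lugalbelne"; the node for "lu" still has the child "l", so pruning stops there.
Nodes removed: 8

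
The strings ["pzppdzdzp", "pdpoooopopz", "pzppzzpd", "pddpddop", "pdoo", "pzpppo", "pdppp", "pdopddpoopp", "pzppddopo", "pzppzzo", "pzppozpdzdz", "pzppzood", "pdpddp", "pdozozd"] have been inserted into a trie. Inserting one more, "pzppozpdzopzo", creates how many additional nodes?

4

"pzppozpdz" is already a path in the trie; the remaining "opzo" must be added.
So 13 − 9 = 4 new nodes.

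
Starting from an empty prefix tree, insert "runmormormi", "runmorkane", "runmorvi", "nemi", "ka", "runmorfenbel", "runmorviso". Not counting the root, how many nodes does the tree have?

31

Count nodes per top-level branch (shared prefixes stored once):
  'k'-branch (ka): 2 nodes
  'n'-branch (nemi): 4 nodes
  'r'-branch (runmorfenbel, runmorkane, runmormormi, runmorvi, runmorviso): 25 nodes
Sum: 31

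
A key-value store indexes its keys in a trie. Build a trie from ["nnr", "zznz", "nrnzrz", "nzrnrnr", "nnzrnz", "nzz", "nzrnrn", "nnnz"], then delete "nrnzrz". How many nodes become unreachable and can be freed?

Walk "nrnzrz" from the leaf back toward the root, removing each node that no remaining word uses.
The suffix "rnzrz" (5 nodes) is used only by "nrnzrz"; the node for "n" still has the child "n", so pruning stops there.
Nodes removed: 5

5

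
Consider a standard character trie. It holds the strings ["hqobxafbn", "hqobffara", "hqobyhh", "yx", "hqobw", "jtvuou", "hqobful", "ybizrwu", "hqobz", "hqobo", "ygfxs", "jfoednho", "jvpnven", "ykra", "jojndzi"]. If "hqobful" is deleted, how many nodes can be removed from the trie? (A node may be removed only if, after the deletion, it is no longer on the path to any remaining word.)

After clearing the end-marker at "hqobful", prune upward until reaching a node still needed by another word.
The suffix "ul" (2 nodes) is used only by "hqobful"; the node for "hqobf" still has the child "f", so pruning stops there.
Nodes removed: 2

2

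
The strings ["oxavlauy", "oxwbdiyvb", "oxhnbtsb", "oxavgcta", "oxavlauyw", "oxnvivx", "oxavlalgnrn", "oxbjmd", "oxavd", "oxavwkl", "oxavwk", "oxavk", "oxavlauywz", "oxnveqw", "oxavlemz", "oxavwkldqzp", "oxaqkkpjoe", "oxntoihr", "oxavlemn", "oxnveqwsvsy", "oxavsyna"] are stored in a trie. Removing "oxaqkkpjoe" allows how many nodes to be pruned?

After clearing the end-marker at "oxaqkkpjoe", prune upward until reaching a node still needed by another word.
The suffix "qkkpjoe" (7 nodes) is used only by "oxaqkkpjoe"; the node for "oxa" still has the child "v", so pruning stops there.
Nodes removed: 7

7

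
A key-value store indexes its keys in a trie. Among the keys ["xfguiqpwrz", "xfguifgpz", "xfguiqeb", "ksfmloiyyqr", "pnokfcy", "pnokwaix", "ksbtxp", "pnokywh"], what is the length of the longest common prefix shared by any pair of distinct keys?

Equivalently: take the maximum, over all pairs, of their longest common prefix length.
"xfguiqeb" and "xfguiqpwrz" agree on "xfguiq" (6 characters) before diverging; nothing deeper is shared.
Longest shared-prefix length: 6

6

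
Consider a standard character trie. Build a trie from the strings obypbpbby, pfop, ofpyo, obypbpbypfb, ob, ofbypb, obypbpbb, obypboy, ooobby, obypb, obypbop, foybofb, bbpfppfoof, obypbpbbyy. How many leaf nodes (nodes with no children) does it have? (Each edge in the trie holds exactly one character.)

10

Leaves are exactly the stored words that no other stored word extends.
Those words: "bbpfppfoof", "foybofb", "obypbop", "obypboy", "obypbpbbyy", "obypbpbypfb", "ofbypb", "ofpyo", "ooobby", "pfop"
Leaf count: 10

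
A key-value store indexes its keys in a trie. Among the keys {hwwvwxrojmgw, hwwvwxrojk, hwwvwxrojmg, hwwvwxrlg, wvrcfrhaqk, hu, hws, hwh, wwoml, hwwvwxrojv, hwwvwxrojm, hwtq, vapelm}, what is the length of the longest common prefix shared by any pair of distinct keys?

11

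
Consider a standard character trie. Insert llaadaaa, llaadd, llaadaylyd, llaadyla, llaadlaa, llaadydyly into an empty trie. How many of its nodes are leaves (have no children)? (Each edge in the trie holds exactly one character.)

A leaf is a node with no children — equivalently, the end of a word that is not a proper prefix of any other stored word.
Those words: "llaadaaa", "llaadaylyd", "llaadd", "llaadlaa", "llaadydyly", "llaadyla"
Leaf count: 6

6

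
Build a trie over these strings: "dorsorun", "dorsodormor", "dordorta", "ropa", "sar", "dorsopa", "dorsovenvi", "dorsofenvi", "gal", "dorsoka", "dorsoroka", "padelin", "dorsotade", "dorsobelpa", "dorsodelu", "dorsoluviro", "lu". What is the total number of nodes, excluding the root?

73

Count nodes per top-level branch (shared prefixes stored once):
  'd'-branch (dordorta, dorsobelpa, dorsodelu, dorsodormor, dorsofenvi, dorsoka, dorsoluviro, dorsopa, dorsoroka, dorsorun, dorsotade, dorsovenvi): 54 nodes
  'g'-branch (gal): 3 nodes
  'l'-branch (lu): 2 nodes
  'p'-branch (padelin): 7 nodes
  'r'-branch (ropa): 4 nodes
  's'-branch (sar): 3 nodes
Sum: 73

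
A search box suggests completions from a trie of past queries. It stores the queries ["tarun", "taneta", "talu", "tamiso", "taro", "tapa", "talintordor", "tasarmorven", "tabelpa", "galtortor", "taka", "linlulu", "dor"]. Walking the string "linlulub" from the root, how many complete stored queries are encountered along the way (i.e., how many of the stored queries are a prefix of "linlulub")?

Check each prefix of "linlulub" against the stored set — each match is an end-marker on the path.
Prefixes of the query that are stored words: "linlulu"
Count: 1

1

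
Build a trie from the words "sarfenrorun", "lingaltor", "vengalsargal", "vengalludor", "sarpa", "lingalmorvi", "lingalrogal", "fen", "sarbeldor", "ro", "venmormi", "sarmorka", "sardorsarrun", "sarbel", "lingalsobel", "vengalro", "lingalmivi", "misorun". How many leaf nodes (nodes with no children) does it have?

A leaf is a node with no children — equivalently, the end of a word that is not a proper prefix of any other stored word.
Those words: "fen", "lingalmivi", "lingalmorvi", "lingalrogal", "lingalsobel", "lingaltor", "misorun", "ro", "sarbeldor", "sardorsarrun", "sarfenrorun", "sarmorka", "sarpa", "vengalludor", "vengalro", "vengalsargal", "venmormi"
Leaf count: 17

17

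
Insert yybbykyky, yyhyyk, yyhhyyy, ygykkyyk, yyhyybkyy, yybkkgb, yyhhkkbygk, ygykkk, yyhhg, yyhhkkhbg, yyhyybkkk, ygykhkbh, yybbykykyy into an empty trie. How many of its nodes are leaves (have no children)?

12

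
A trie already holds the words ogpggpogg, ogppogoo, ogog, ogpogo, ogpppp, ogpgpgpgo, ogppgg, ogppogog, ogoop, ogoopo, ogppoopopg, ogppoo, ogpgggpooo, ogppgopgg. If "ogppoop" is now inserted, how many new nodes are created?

0

Every character of "ogppoop" already lies on an existing path (it is a prefix of some stored word).
No new nodes are needed: 0.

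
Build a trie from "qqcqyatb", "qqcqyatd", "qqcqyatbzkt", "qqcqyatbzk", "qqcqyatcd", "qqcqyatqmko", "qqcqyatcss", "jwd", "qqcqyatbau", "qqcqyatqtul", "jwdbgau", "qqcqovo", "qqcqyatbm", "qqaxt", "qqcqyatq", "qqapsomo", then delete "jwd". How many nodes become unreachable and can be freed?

0

Walk "jwd" from the leaf back toward the root, removing each node that no remaining word uses.
Every node on "jwd" is still needed (e.g. by "jwdbgau"), so nothing is freed.
Nodes removed: 0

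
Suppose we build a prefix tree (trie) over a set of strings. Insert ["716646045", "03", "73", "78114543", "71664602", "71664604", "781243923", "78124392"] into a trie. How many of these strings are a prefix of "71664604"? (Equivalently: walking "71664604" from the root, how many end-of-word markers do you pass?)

1

Walk "71664604" from the root; an end-of-word marker is hit whenever a stored word is a prefix of "71664604".
Prefixes of the query that are stored words: "71664604"
Count: 1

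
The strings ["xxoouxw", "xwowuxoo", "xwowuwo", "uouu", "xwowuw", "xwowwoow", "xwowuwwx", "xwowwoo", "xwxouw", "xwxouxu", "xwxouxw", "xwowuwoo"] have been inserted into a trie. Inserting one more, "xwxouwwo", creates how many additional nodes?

The longest prefix of "xwxouwwo" already in the trie is "xwxouw" (length 6).
New nodes needed: |"xwxouwwo"| − 6 = 8 − 6 = 2.

2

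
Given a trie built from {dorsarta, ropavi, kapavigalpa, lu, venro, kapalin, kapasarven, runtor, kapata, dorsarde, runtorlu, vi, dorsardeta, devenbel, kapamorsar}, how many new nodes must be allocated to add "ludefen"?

5

"lu" is already a path in the trie; the remaining "defen" must be added.
So 7 − 2 = 5 new nodes.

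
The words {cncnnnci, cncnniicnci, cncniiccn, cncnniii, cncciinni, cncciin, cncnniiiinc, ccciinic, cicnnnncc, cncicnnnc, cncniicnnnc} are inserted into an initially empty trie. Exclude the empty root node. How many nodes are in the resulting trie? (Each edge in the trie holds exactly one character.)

Trace insertions, counting only characters that open a new branch:
  "cncnnnci" → 8 new (c, n, c, n, n, n, c, i)
  "cncnniicnci" → prefix "cncnn" already present; 6 new (i, i, c, n, c, i)
  "cncniiccn" → prefix "cncn" already present; 5 new (i, i, c, c, n)
  "cncnniii" → prefix "cncnnii" already present; 1 new (i)
  "cncciinni" → prefix "cnc" already present; 6 new (c, i, i, n, n, i)
  "cncciin" → prefix "cncciin" already present; 0 new (none)
  "cncnniiiinc" → prefix "cncnniii" already present; 3 new (i, n, c)
  "ccciinic" → prefix "c" already present; 7 new (c, c, i, i, n, i, c)
  "cicnnnncc" → prefix "c" already present; 8 new (i, c, n, n, n, n, c, c)
  "cncicnnnc" → prefix "cnc" already present; 6 new (i, c, n, n, n, c)
  "cncniicnnnc" → prefix "cncniic" already present; 4 new (n, n, n, c)
Total nodes = 8 + 6 + 5 + 1 + 6 + 0 + 3 + 7 + 8 + 6 + 4 = 54

54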